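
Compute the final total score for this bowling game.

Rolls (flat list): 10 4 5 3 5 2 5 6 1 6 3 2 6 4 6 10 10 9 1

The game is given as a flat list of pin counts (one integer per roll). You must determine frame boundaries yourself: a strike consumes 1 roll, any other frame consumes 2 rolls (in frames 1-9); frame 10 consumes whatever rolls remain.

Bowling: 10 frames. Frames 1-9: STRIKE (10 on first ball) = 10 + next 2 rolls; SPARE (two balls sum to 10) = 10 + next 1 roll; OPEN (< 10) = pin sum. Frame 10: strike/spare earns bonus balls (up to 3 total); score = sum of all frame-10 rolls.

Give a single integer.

Answer: 136

Derivation:
Frame 1: STRIKE. 10 + next two rolls (4+5) = 19. Cumulative: 19
Frame 2: OPEN (4+5=9). Cumulative: 28
Frame 3: OPEN (3+5=8). Cumulative: 36
Frame 4: OPEN (2+5=7). Cumulative: 43
Frame 5: OPEN (6+1=7). Cumulative: 50
Frame 6: OPEN (6+3=9). Cumulative: 59
Frame 7: OPEN (2+6=8). Cumulative: 67
Frame 8: SPARE (4+6=10). 10 + next roll (10) = 20. Cumulative: 87
Frame 9: STRIKE. 10 + next two rolls (10+9) = 29. Cumulative: 116
Frame 10: STRIKE. Sum of all frame-10 rolls (10+9+1) = 20. Cumulative: 136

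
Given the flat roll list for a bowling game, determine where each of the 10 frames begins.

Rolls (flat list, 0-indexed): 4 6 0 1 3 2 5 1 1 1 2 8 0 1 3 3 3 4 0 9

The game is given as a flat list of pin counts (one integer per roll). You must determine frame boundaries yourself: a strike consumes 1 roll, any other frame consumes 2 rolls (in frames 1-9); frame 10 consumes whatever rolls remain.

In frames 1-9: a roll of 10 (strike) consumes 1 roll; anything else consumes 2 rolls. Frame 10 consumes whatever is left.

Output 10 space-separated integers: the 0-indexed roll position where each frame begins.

Frame 1 starts at roll index 0: rolls=4,6 (sum=10), consumes 2 rolls
Frame 2 starts at roll index 2: rolls=0,1 (sum=1), consumes 2 rolls
Frame 3 starts at roll index 4: rolls=3,2 (sum=5), consumes 2 rolls
Frame 4 starts at roll index 6: rolls=5,1 (sum=6), consumes 2 rolls
Frame 5 starts at roll index 8: rolls=1,1 (sum=2), consumes 2 rolls
Frame 6 starts at roll index 10: rolls=2,8 (sum=10), consumes 2 rolls
Frame 7 starts at roll index 12: rolls=0,1 (sum=1), consumes 2 rolls
Frame 8 starts at roll index 14: rolls=3,3 (sum=6), consumes 2 rolls
Frame 9 starts at roll index 16: rolls=3,4 (sum=7), consumes 2 rolls
Frame 10 starts at roll index 18: 2 remaining rolls

Answer: 0 2 4 6 8 10 12 14 16 18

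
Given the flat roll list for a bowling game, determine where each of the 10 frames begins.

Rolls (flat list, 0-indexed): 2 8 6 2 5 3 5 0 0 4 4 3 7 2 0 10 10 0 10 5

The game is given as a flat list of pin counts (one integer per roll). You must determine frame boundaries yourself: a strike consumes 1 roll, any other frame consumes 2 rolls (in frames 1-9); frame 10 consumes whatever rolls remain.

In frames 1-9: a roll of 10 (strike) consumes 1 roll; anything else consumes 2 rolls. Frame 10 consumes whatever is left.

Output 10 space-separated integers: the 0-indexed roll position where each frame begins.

Answer: 0 2 4 6 8 10 12 14 16 17

Derivation:
Frame 1 starts at roll index 0: rolls=2,8 (sum=10), consumes 2 rolls
Frame 2 starts at roll index 2: rolls=6,2 (sum=8), consumes 2 rolls
Frame 3 starts at roll index 4: rolls=5,3 (sum=8), consumes 2 rolls
Frame 4 starts at roll index 6: rolls=5,0 (sum=5), consumes 2 rolls
Frame 5 starts at roll index 8: rolls=0,4 (sum=4), consumes 2 rolls
Frame 6 starts at roll index 10: rolls=4,3 (sum=7), consumes 2 rolls
Frame 7 starts at roll index 12: rolls=7,2 (sum=9), consumes 2 rolls
Frame 8 starts at roll index 14: rolls=0,10 (sum=10), consumes 2 rolls
Frame 9 starts at roll index 16: roll=10 (strike), consumes 1 roll
Frame 10 starts at roll index 17: 3 remaining rolls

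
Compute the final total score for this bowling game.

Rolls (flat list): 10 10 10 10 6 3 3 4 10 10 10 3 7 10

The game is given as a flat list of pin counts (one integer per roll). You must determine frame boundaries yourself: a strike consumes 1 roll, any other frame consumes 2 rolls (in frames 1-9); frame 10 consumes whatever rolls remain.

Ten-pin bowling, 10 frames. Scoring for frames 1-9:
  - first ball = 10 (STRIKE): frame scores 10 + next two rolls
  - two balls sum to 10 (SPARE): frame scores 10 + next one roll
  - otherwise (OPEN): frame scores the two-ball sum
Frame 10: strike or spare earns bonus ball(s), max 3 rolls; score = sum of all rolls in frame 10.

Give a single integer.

Frame 1: STRIKE. 10 + next two rolls (10+10) = 30. Cumulative: 30
Frame 2: STRIKE. 10 + next two rolls (10+10) = 30. Cumulative: 60
Frame 3: STRIKE. 10 + next two rolls (10+6) = 26. Cumulative: 86
Frame 4: STRIKE. 10 + next two rolls (6+3) = 19. Cumulative: 105
Frame 5: OPEN (6+3=9). Cumulative: 114
Frame 6: OPEN (3+4=7). Cumulative: 121
Frame 7: STRIKE. 10 + next two rolls (10+10) = 30. Cumulative: 151
Frame 8: STRIKE. 10 + next two rolls (10+3) = 23. Cumulative: 174
Frame 9: STRIKE. 10 + next two rolls (3+7) = 20. Cumulative: 194
Frame 10: SPARE. Sum of all frame-10 rolls (3+7+10) = 20. Cumulative: 214

Answer: 214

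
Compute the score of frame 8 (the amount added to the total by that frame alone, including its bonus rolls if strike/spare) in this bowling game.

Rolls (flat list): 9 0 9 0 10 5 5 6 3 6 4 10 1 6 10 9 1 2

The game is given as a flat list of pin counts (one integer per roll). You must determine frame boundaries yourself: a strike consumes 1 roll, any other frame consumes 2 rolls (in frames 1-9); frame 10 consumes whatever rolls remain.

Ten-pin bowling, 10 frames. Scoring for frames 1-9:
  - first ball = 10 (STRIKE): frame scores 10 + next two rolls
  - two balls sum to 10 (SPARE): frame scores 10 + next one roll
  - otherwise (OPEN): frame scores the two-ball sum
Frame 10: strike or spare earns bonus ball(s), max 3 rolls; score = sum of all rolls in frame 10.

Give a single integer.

Frame 1: OPEN (9+0=9). Cumulative: 9
Frame 2: OPEN (9+0=9). Cumulative: 18
Frame 3: STRIKE. 10 + next two rolls (5+5) = 20. Cumulative: 38
Frame 4: SPARE (5+5=10). 10 + next roll (6) = 16. Cumulative: 54
Frame 5: OPEN (6+3=9). Cumulative: 63
Frame 6: SPARE (6+4=10). 10 + next roll (10) = 20. Cumulative: 83
Frame 7: STRIKE. 10 + next two rolls (1+6) = 17. Cumulative: 100
Frame 8: OPEN (1+6=7). Cumulative: 107
Frame 9: STRIKE. 10 + next two rolls (9+1) = 20. Cumulative: 127
Frame 10: SPARE. Sum of all frame-10 rolls (9+1+2) = 12. Cumulative: 139

Answer: 7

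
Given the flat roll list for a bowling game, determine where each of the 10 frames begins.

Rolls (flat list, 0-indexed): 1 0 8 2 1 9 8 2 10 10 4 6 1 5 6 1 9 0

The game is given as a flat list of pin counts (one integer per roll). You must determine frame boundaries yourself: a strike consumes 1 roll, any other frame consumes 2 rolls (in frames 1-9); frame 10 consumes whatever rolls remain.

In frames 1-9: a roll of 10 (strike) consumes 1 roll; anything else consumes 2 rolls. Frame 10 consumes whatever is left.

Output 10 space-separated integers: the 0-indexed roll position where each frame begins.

Frame 1 starts at roll index 0: rolls=1,0 (sum=1), consumes 2 rolls
Frame 2 starts at roll index 2: rolls=8,2 (sum=10), consumes 2 rolls
Frame 3 starts at roll index 4: rolls=1,9 (sum=10), consumes 2 rolls
Frame 4 starts at roll index 6: rolls=8,2 (sum=10), consumes 2 rolls
Frame 5 starts at roll index 8: roll=10 (strike), consumes 1 roll
Frame 6 starts at roll index 9: roll=10 (strike), consumes 1 roll
Frame 7 starts at roll index 10: rolls=4,6 (sum=10), consumes 2 rolls
Frame 8 starts at roll index 12: rolls=1,5 (sum=6), consumes 2 rolls
Frame 9 starts at roll index 14: rolls=6,1 (sum=7), consumes 2 rolls
Frame 10 starts at roll index 16: 2 remaining rolls

Answer: 0 2 4 6 8 9 10 12 14 16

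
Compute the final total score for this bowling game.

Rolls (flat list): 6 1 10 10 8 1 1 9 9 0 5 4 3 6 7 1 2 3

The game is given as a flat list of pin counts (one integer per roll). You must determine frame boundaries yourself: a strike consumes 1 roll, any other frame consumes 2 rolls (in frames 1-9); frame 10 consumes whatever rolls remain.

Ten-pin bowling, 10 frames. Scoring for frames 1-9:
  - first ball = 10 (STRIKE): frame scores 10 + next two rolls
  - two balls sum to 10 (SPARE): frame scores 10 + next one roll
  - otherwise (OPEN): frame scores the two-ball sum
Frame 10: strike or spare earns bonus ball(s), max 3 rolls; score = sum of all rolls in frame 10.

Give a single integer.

Frame 1: OPEN (6+1=7). Cumulative: 7
Frame 2: STRIKE. 10 + next two rolls (10+8) = 28. Cumulative: 35
Frame 3: STRIKE. 10 + next two rolls (8+1) = 19. Cumulative: 54
Frame 4: OPEN (8+1=9). Cumulative: 63
Frame 5: SPARE (1+9=10). 10 + next roll (9) = 19. Cumulative: 82
Frame 6: OPEN (9+0=9). Cumulative: 91
Frame 7: OPEN (5+4=9). Cumulative: 100
Frame 8: OPEN (3+6=9). Cumulative: 109
Frame 9: OPEN (7+1=8). Cumulative: 117
Frame 10: OPEN. Sum of all frame-10 rolls (2+3) = 5. Cumulative: 122

Answer: 122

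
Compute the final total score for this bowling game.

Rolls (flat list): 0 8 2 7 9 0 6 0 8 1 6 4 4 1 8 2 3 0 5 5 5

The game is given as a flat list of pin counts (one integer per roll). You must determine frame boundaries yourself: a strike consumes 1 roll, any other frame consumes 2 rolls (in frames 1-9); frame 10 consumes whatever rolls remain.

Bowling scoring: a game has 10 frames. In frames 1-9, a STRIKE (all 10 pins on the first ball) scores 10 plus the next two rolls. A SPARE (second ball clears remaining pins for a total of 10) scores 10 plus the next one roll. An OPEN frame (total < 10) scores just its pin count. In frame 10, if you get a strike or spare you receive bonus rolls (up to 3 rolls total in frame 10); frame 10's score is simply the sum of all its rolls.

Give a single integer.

Answer: 91

Derivation:
Frame 1: OPEN (0+8=8). Cumulative: 8
Frame 2: OPEN (2+7=9). Cumulative: 17
Frame 3: OPEN (9+0=9). Cumulative: 26
Frame 4: OPEN (6+0=6). Cumulative: 32
Frame 5: OPEN (8+1=9). Cumulative: 41
Frame 6: SPARE (6+4=10). 10 + next roll (4) = 14. Cumulative: 55
Frame 7: OPEN (4+1=5). Cumulative: 60
Frame 8: SPARE (8+2=10). 10 + next roll (3) = 13. Cumulative: 73
Frame 9: OPEN (3+0=3). Cumulative: 76
Frame 10: SPARE. Sum of all frame-10 rolls (5+5+5) = 15. Cumulative: 91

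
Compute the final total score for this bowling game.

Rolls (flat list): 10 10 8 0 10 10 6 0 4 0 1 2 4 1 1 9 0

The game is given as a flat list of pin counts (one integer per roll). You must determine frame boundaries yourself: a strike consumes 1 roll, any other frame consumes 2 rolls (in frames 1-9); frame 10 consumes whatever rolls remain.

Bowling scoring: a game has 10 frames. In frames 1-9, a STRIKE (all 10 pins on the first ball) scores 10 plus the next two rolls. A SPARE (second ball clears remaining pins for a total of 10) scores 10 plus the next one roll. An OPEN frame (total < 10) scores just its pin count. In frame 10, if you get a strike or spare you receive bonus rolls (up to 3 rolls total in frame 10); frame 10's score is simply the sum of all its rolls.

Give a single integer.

Answer: 124

Derivation:
Frame 1: STRIKE. 10 + next two rolls (10+8) = 28. Cumulative: 28
Frame 2: STRIKE. 10 + next two rolls (8+0) = 18. Cumulative: 46
Frame 3: OPEN (8+0=8). Cumulative: 54
Frame 4: STRIKE. 10 + next two rolls (10+6) = 26. Cumulative: 80
Frame 5: STRIKE. 10 + next two rolls (6+0) = 16. Cumulative: 96
Frame 6: OPEN (6+0=6). Cumulative: 102
Frame 7: OPEN (4+0=4). Cumulative: 106
Frame 8: OPEN (1+2=3). Cumulative: 109
Frame 9: OPEN (4+1=5). Cumulative: 114
Frame 10: SPARE. Sum of all frame-10 rolls (1+9+0) = 10. Cumulative: 124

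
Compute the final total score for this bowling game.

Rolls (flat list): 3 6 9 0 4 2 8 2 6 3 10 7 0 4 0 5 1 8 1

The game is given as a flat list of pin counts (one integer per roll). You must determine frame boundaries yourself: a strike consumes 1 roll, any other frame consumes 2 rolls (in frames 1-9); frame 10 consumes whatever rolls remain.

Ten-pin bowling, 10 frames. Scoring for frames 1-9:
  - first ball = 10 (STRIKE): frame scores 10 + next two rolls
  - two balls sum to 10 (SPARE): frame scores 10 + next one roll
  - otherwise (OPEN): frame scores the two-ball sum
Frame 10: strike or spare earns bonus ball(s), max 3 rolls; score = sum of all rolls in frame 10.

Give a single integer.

Answer: 92

Derivation:
Frame 1: OPEN (3+6=9). Cumulative: 9
Frame 2: OPEN (9+0=9). Cumulative: 18
Frame 3: OPEN (4+2=6). Cumulative: 24
Frame 4: SPARE (8+2=10). 10 + next roll (6) = 16. Cumulative: 40
Frame 5: OPEN (6+3=9). Cumulative: 49
Frame 6: STRIKE. 10 + next two rolls (7+0) = 17. Cumulative: 66
Frame 7: OPEN (7+0=7). Cumulative: 73
Frame 8: OPEN (4+0=4). Cumulative: 77
Frame 9: OPEN (5+1=6). Cumulative: 83
Frame 10: OPEN. Sum of all frame-10 rolls (8+1) = 9. Cumulative: 92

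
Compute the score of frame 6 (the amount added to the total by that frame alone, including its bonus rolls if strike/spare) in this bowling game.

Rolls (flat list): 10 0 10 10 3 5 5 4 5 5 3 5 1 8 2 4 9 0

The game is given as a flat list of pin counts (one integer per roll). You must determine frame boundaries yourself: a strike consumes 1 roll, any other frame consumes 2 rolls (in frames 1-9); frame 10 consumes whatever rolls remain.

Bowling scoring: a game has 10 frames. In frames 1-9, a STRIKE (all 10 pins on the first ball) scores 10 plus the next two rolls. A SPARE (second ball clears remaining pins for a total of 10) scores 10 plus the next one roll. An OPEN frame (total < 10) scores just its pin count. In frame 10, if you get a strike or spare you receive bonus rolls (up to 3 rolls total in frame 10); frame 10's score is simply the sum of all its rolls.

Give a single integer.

Frame 1: STRIKE. 10 + next two rolls (0+10) = 20. Cumulative: 20
Frame 2: SPARE (0+10=10). 10 + next roll (10) = 20. Cumulative: 40
Frame 3: STRIKE. 10 + next two rolls (3+5) = 18. Cumulative: 58
Frame 4: OPEN (3+5=8). Cumulative: 66
Frame 5: OPEN (5+4=9). Cumulative: 75
Frame 6: SPARE (5+5=10). 10 + next roll (3) = 13. Cumulative: 88
Frame 7: OPEN (3+5=8). Cumulative: 96
Frame 8: OPEN (1+8=9). Cumulative: 105

Answer: 13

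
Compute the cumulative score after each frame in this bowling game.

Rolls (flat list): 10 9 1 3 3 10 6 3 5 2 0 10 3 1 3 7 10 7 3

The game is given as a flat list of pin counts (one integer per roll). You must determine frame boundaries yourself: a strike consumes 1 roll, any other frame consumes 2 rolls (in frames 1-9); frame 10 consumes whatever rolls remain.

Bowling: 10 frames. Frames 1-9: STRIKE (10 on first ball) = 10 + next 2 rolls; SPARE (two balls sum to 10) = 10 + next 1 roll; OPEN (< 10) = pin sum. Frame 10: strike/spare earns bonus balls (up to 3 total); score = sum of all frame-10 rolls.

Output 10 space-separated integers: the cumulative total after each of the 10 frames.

Answer: 20 33 39 58 67 74 87 91 111 131

Derivation:
Frame 1: STRIKE. 10 + next two rolls (9+1) = 20. Cumulative: 20
Frame 2: SPARE (9+1=10). 10 + next roll (3) = 13. Cumulative: 33
Frame 3: OPEN (3+3=6). Cumulative: 39
Frame 4: STRIKE. 10 + next two rolls (6+3) = 19. Cumulative: 58
Frame 5: OPEN (6+3=9). Cumulative: 67
Frame 6: OPEN (5+2=7). Cumulative: 74
Frame 7: SPARE (0+10=10). 10 + next roll (3) = 13. Cumulative: 87
Frame 8: OPEN (3+1=4). Cumulative: 91
Frame 9: SPARE (3+7=10). 10 + next roll (10) = 20. Cumulative: 111
Frame 10: STRIKE. Sum of all frame-10 rolls (10+7+3) = 20. Cumulative: 131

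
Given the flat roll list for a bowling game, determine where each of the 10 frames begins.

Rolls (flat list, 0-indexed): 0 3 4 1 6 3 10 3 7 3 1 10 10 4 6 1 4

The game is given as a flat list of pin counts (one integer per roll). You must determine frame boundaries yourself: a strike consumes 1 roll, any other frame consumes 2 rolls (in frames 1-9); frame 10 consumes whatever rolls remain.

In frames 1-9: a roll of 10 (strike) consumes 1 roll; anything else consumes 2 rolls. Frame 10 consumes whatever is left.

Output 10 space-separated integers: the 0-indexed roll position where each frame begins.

Answer: 0 2 4 6 7 9 11 12 13 15

Derivation:
Frame 1 starts at roll index 0: rolls=0,3 (sum=3), consumes 2 rolls
Frame 2 starts at roll index 2: rolls=4,1 (sum=5), consumes 2 rolls
Frame 3 starts at roll index 4: rolls=6,3 (sum=9), consumes 2 rolls
Frame 4 starts at roll index 6: roll=10 (strike), consumes 1 roll
Frame 5 starts at roll index 7: rolls=3,7 (sum=10), consumes 2 rolls
Frame 6 starts at roll index 9: rolls=3,1 (sum=4), consumes 2 rolls
Frame 7 starts at roll index 11: roll=10 (strike), consumes 1 roll
Frame 8 starts at roll index 12: roll=10 (strike), consumes 1 roll
Frame 9 starts at roll index 13: rolls=4,6 (sum=10), consumes 2 rolls
Frame 10 starts at roll index 15: 2 remaining rolls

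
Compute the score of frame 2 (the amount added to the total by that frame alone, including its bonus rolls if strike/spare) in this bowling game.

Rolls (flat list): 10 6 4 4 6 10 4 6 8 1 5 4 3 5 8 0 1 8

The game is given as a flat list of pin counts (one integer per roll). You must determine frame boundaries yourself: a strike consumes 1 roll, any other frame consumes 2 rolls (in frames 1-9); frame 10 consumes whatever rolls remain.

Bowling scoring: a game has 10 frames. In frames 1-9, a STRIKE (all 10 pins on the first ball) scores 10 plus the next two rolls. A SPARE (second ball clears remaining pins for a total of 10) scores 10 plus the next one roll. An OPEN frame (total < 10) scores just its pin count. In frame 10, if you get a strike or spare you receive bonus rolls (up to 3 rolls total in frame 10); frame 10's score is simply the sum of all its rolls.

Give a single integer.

Frame 1: STRIKE. 10 + next two rolls (6+4) = 20. Cumulative: 20
Frame 2: SPARE (6+4=10). 10 + next roll (4) = 14. Cumulative: 34
Frame 3: SPARE (4+6=10). 10 + next roll (10) = 20. Cumulative: 54
Frame 4: STRIKE. 10 + next two rolls (4+6) = 20. Cumulative: 74

Answer: 14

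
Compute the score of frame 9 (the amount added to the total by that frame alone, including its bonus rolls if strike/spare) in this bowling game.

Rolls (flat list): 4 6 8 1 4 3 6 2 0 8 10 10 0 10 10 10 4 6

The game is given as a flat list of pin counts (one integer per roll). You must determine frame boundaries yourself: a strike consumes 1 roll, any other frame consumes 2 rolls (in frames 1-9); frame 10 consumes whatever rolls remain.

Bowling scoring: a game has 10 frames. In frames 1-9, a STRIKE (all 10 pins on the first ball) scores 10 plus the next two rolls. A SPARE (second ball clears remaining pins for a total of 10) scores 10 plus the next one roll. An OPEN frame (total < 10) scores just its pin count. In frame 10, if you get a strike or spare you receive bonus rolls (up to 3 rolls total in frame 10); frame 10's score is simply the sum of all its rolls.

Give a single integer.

Frame 1: SPARE (4+6=10). 10 + next roll (8) = 18. Cumulative: 18
Frame 2: OPEN (8+1=9). Cumulative: 27
Frame 3: OPEN (4+3=7). Cumulative: 34
Frame 4: OPEN (6+2=8). Cumulative: 42
Frame 5: OPEN (0+8=8). Cumulative: 50
Frame 6: STRIKE. 10 + next two rolls (10+0) = 20. Cumulative: 70
Frame 7: STRIKE. 10 + next two rolls (0+10) = 20. Cumulative: 90
Frame 8: SPARE (0+10=10). 10 + next roll (10) = 20. Cumulative: 110
Frame 9: STRIKE. 10 + next two rolls (10+4) = 24. Cumulative: 134
Frame 10: STRIKE. Sum of all frame-10 rolls (10+4+6) = 20. Cumulative: 154

Answer: 24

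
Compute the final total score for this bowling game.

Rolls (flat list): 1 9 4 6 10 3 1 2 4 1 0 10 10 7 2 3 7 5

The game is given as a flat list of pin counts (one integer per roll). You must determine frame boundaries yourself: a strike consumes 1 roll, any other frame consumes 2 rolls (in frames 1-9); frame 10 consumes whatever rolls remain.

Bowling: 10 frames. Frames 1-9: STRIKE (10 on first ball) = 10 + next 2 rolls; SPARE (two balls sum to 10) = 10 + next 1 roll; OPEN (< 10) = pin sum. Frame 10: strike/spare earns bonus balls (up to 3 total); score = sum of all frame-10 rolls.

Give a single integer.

Answer: 129

Derivation:
Frame 1: SPARE (1+9=10). 10 + next roll (4) = 14. Cumulative: 14
Frame 2: SPARE (4+6=10). 10 + next roll (10) = 20. Cumulative: 34
Frame 3: STRIKE. 10 + next two rolls (3+1) = 14. Cumulative: 48
Frame 4: OPEN (3+1=4). Cumulative: 52
Frame 5: OPEN (2+4=6). Cumulative: 58
Frame 6: OPEN (1+0=1). Cumulative: 59
Frame 7: STRIKE. 10 + next two rolls (10+7) = 27. Cumulative: 86
Frame 8: STRIKE. 10 + next two rolls (7+2) = 19. Cumulative: 105
Frame 9: OPEN (7+2=9). Cumulative: 114
Frame 10: SPARE. Sum of all frame-10 rolls (3+7+5) = 15. Cumulative: 129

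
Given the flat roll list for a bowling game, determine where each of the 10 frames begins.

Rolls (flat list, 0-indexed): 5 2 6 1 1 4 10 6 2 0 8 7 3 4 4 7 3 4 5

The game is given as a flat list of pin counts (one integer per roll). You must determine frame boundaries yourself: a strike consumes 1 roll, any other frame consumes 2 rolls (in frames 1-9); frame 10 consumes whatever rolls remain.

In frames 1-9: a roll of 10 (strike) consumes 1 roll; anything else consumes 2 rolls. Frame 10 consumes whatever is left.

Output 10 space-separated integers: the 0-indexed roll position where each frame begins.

Answer: 0 2 4 6 7 9 11 13 15 17

Derivation:
Frame 1 starts at roll index 0: rolls=5,2 (sum=7), consumes 2 rolls
Frame 2 starts at roll index 2: rolls=6,1 (sum=7), consumes 2 rolls
Frame 3 starts at roll index 4: rolls=1,4 (sum=5), consumes 2 rolls
Frame 4 starts at roll index 6: roll=10 (strike), consumes 1 roll
Frame 5 starts at roll index 7: rolls=6,2 (sum=8), consumes 2 rolls
Frame 6 starts at roll index 9: rolls=0,8 (sum=8), consumes 2 rolls
Frame 7 starts at roll index 11: rolls=7,3 (sum=10), consumes 2 rolls
Frame 8 starts at roll index 13: rolls=4,4 (sum=8), consumes 2 rolls
Frame 9 starts at roll index 15: rolls=7,3 (sum=10), consumes 2 rolls
Frame 10 starts at roll index 17: 2 remaining rolls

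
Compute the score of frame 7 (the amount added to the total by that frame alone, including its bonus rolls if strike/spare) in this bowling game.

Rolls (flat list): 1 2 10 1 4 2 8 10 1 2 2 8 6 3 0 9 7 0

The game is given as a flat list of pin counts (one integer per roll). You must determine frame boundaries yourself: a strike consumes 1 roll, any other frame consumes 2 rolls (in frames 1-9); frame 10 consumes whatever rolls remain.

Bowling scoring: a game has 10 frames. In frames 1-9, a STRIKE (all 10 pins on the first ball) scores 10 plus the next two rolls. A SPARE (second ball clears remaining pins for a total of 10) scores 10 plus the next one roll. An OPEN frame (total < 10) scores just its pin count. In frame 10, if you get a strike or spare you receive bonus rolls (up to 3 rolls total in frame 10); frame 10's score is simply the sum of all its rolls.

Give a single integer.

Answer: 16

Derivation:
Frame 1: OPEN (1+2=3). Cumulative: 3
Frame 2: STRIKE. 10 + next two rolls (1+4) = 15. Cumulative: 18
Frame 3: OPEN (1+4=5). Cumulative: 23
Frame 4: SPARE (2+8=10). 10 + next roll (10) = 20. Cumulative: 43
Frame 5: STRIKE. 10 + next two rolls (1+2) = 13. Cumulative: 56
Frame 6: OPEN (1+2=3). Cumulative: 59
Frame 7: SPARE (2+8=10). 10 + next roll (6) = 16. Cumulative: 75
Frame 8: OPEN (6+3=9). Cumulative: 84
Frame 9: OPEN (0+9=9). Cumulative: 93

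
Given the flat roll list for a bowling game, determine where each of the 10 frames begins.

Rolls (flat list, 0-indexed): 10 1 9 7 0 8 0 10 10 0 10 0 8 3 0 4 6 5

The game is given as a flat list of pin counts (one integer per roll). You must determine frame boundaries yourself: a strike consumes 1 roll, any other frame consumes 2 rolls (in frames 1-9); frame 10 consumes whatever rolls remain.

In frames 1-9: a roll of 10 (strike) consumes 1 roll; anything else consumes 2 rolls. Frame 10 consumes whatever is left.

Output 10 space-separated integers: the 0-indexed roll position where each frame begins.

Answer: 0 1 3 5 7 8 9 11 13 15

Derivation:
Frame 1 starts at roll index 0: roll=10 (strike), consumes 1 roll
Frame 2 starts at roll index 1: rolls=1,9 (sum=10), consumes 2 rolls
Frame 3 starts at roll index 3: rolls=7,0 (sum=7), consumes 2 rolls
Frame 4 starts at roll index 5: rolls=8,0 (sum=8), consumes 2 rolls
Frame 5 starts at roll index 7: roll=10 (strike), consumes 1 roll
Frame 6 starts at roll index 8: roll=10 (strike), consumes 1 roll
Frame 7 starts at roll index 9: rolls=0,10 (sum=10), consumes 2 rolls
Frame 8 starts at roll index 11: rolls=0,8 (sum=8), consumes 2 rolls
Frame 9 starts at roll index 13: rolls=3,0 (sum=3), consumes 2 rolls
Frame 10 starts at roll index 15: 3 remaining rolls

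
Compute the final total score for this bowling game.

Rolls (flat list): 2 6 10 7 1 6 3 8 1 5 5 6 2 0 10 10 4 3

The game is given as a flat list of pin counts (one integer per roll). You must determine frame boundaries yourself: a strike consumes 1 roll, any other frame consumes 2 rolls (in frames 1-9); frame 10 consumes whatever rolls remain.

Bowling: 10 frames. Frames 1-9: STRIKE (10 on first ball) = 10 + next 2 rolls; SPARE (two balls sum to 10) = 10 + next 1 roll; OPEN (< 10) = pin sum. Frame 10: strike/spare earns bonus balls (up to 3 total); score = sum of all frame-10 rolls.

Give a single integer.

Answer: 120

Derivation:
Frame 1: OPEN (2+6=8). Cumulative: 8
Frame 2: STRIKE. 10 + next two rolls (7+1) = 18. Cumulative: 26
Frame 3: OPEN (7+1=8). Cumulative: 34
Frame 4: OPEN (6+3=9). Cumulative: 43
Frame 5: OPEN (8+1=9). Cumulative: 52
Frame 6: SPARE (5+5=10). 10 + next roll (6) = 16. Cumulative: 68
Frame 7: OPEN (6+2=8). Cumulative: 76
Frame 8: SPARE (0+10=10). 10 + next roll (10) = 20. Cumulative: 96
Frame 9: STRIKE. 10 + next two rolls (4+3) = 17. Cumulative: 113
Frame 10: OPEN. Sum of all frame-10 rolls (4+3) = 7. Cumulative: 120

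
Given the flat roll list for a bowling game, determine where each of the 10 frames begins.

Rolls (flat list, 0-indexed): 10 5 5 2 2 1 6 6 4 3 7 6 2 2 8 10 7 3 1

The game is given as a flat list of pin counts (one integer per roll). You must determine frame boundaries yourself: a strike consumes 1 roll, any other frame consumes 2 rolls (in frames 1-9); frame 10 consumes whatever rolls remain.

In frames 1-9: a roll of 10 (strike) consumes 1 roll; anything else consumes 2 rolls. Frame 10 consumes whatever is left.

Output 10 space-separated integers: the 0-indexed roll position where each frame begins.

Frame 1 starts at roll index 0: roll=10 (strike), consumes 1 roll
Frame 2 starts at roll index 1: rolls=5,5 (sum=10), consumes 2 rolls
Frame 3 starts at roll index 3: rolls=2,2 (sum=4), consumes 2 rolls
Frame 4 starts at roll index 5: rolls=1,6 (sum=7), consumes 2 rolls
Frame 5 starts at roll index 7: rolls=6,4 (sum=10), consumes 2 rolls
Frame 6 starts at roll index 9: rolls=3,7 (sum=10), consumes 2 rolls
Frame 7 starts at roll index 11: rolls=6,2 (sum=8), consumes 2 rolls
Frame 8 starts at roll index 13: rolls=2,8 (sum=10), consumes 2 rolls
Frame 9 starts at roll index 15: roll=10 (strike), consumes 1 roll
Frame 10 starts at roll index 16: 3 remaining rolls

Answer: 0 1 3 5 7 9 11 13 15 16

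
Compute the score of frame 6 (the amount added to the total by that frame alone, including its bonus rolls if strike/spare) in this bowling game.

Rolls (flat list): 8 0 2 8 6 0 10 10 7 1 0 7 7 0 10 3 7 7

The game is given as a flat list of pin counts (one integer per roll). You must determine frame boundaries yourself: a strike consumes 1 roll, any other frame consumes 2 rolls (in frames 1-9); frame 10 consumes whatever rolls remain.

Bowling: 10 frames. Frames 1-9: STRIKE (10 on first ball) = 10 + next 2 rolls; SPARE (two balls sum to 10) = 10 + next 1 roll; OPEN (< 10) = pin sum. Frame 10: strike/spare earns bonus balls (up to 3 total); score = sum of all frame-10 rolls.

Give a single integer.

Frame 1: OPEN (8+0=8). Cumulative: 8
Frame 2: SPARE (2+8=10). 10 + next roll (6) = 16. Cumulative: 24
Frame 3: OPEN (6+0=6). Cumulative: 30
Frame 4: STRIKE. 10 + next two rolls (10+7) = 27. Cumulative: 57
Frame 5: STRIKE. 10 + next two rolls (7+1) = 18. Cumulative: 75
Frame 6: OPEN (7+1=8). Cumulative: 83
Frame 7: OPEN (0+7=7). Cumulative: 90
Frame 8: OPEN (7+0=7). Cumulative: 97

Answer: 8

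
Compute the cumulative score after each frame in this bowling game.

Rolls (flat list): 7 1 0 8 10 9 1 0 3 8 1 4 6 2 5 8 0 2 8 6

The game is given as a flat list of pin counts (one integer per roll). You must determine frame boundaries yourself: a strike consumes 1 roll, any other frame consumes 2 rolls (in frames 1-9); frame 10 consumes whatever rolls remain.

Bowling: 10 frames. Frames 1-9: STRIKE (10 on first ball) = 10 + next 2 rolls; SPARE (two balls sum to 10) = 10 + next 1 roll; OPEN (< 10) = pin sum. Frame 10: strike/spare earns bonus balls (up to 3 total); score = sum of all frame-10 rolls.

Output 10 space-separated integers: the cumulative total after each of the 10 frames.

Answer: 8 16 36 46 49 58 70 77 85 101

Derivation:
Frame 1: OPEN (7+1=8). Cumulative: 8
Frame 2: OPEN (0+8=8). Cumulative: 16
Frame 3: STRIKE. 10 + next two rolls (9+1) = 20. Cumulative: 36
Frame 4: SPARE (9+1=10). 10 + next roll (0) = 10. Cumulative: 46
Frame 5: OPEN (0+3=3). Cumulative: 49
Frame 6: OPEN (8+1=9). Cumulative: 58
Frame 7: SPARE (4+6=10). 10 + next roll (2) = 12. Cumulative: 70
Frame 8: OPEN (2+5=7). Cumulative: 77
Frame 9: OPEN (8+0=8). Cumulative: 85
Frame 10: SPARE. Sum of all frame-10 rolls (2+8+6) = 16. Cumulative: 101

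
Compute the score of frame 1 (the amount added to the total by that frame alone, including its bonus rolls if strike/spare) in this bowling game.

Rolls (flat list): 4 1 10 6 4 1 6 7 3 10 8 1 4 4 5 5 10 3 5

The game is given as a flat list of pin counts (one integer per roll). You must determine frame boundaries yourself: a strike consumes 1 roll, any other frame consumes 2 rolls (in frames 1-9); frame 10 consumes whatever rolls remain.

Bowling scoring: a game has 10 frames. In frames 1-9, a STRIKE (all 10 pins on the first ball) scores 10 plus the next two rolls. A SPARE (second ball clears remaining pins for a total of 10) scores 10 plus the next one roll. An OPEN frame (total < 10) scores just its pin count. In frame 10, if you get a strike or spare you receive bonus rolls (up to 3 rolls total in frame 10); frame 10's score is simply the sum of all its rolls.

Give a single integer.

Answer: 5

Derivation:
Frame 1: OPEN (4+1=5). Cumulative: 5
Frame 2: STRIKE. 10 + next two rolls (6+4) = 20. Cumulative: 25
Frame 3: SPARE (6+4=10). 10 + next roll (1) = 11. Cumulative: 36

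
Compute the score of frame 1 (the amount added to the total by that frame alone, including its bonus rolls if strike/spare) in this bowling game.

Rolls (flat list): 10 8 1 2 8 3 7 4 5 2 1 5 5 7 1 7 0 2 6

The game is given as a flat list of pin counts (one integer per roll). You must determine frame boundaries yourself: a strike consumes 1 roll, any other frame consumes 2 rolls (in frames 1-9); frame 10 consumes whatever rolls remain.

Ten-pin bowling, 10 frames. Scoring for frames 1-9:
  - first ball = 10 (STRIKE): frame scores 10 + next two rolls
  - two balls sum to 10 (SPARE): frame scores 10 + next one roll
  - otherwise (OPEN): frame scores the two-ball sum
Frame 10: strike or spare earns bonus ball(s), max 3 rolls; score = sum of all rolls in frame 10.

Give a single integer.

Answer: 19

Derivation:
Frame 1: STRIKE. 10 + next two rolls (8+1) = 19. Cumulative: 19
Frame 2: OPEN (8+1=9). Cumulative: 28
Frame 3: SPARE (2+8=10). 10 + next roll (3) = 13. Cumulative: 41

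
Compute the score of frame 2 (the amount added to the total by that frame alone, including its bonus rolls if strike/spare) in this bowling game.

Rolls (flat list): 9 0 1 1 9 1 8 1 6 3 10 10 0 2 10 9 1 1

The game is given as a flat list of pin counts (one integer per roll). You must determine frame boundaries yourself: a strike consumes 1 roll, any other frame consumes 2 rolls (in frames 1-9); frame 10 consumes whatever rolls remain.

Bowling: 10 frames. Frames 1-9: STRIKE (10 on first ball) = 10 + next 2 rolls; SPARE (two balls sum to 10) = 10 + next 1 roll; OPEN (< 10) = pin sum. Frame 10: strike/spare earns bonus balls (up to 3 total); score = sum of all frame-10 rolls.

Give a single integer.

Frame 1: OPEN (9+0=9). Cumulative: 9
Frame 2: OPEN (1+1=2). Cumulative: 11
Frame 3: SPARE (9+1=10). 10 + next roll (8) = 18. Cumulative: 29
Frame 4: OPEN (8+1=9). Cumulative: 38

Answer: 2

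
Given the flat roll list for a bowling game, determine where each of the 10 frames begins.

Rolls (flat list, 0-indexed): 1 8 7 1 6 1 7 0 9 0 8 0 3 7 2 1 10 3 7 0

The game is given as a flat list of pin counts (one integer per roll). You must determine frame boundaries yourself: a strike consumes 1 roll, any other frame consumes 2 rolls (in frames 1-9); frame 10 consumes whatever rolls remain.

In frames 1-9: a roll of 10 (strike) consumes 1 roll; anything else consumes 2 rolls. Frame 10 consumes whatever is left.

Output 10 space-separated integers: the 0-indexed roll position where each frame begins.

Answer: 0 2 4 6 8 10 12 14 16 17

Derivation:
Frame 1 starts at roll index 0: rolls=1,8 (sum=9), consumes 2 rolls
Frame 2 starts at roll index 2: rolls=7,1 (sum=8), consumes 2 rolls
Frame 3 starts at roll index 4: rolls=6,1 (sum=7), consumes 2 rolls
Frame 4 starts at roll index 6: rolls=7,0 (sum=7), consumes 2 rolls
Frame 5 starts at roll index 8: rolls=9,0 (sum=9), consumes 2 rolls
Frame 6 starts at roll index 10: rolls=8,0 (sum=8), consumes 2 rolls
Frame 7 starts at roll index 12: rolls=3,7 (sum=10), consumes 2 rolls
Frame 8 starts at roll index 14: rolls=2,1 (sum=3), consumes 2 rolls
Frame 9 starts at roll index 16: roll=10 (strike), consumes 1 roll
Frame 10 starts at roll index 17: 3 remaining rolls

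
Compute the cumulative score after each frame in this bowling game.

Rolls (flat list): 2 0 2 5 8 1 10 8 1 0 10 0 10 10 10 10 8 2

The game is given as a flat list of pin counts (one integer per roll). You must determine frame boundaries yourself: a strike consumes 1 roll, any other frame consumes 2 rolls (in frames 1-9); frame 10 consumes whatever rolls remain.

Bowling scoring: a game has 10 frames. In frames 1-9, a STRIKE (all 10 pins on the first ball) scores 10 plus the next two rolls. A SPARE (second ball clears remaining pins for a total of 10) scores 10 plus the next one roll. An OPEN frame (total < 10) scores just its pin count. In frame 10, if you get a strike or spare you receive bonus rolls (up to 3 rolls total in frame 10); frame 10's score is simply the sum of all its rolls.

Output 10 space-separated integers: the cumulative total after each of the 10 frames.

Frame 1: OPEN (2+0=2). Cumulative: 2
Frame 2: OPEN (2+5=7). Cumulative: 9
Frame 3: OPEN (8+1=9). Cumulative: 18
Frame 4: STRIKE. 10 + next two rolls (8+1) = 19. Cumulative: 37
Frame 5: OPEN (8+1=9). Cumulative: 46
Frame 6: SPARE (0+10=10). 10 + next roll (0) = 10. Cumulative: 56
Frame 7: SPARE (0+10=10). 10 + next roll (10) = 20. Cumulative: 76
Frame 8: STRIKE. 10 + next two rolls (10+10) = 30. Cumulative: 106
Frame 9: STRIKE. 10 + next two rolls (10+8) = 28. Cumulative: 134
Frame 10: STRIKE. Sum of all frame-10 rolls (10+8+2) = 20. Cumulative: 154

Answer: 2 9 18 37 46 56 76 106 134 154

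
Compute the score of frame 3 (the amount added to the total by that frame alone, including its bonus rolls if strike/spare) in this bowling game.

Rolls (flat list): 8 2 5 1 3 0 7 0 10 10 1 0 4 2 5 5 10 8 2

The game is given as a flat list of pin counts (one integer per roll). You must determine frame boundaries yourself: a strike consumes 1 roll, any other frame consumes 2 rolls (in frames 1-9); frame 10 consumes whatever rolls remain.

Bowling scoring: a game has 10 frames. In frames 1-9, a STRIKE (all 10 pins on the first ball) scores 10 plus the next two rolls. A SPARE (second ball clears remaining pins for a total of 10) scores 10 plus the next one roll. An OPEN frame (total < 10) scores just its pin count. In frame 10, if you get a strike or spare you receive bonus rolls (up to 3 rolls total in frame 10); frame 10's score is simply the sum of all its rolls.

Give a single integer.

Frame 1: SPARE (8+2=10). 10 + next roll (5) = 15. Cumulative: 15
Frame 2: OPEN (5+1=6). Cumulative: 21
Frame 3: OPEN (3+0=3). Cumulative: 24
Frame 4: OPEN (7+0=7). Cumulative: 31
Frame 5: STRIKE. 10 + next two rolls (10+1) = 21. Cumulative: 52

Answer: 3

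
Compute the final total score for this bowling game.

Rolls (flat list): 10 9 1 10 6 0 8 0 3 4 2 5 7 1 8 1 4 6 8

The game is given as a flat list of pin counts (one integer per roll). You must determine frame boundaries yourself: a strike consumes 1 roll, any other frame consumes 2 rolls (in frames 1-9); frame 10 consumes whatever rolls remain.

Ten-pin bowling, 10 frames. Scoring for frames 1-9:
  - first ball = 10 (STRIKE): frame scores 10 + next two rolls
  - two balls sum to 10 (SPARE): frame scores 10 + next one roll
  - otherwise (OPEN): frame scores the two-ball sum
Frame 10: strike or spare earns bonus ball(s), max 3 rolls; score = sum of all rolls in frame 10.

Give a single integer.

Answer: 119

Derivation:
Frame 1: STRIKE. 10 + next two rolls (9+1) = 20. Cumulative: 20
Frame 2: SPARE (9+1=10). 10 + next roll (10) = 20. Cumulative: 40
Frame 3: STRIKE. 10 + next two rolls (6+0) = 16. Cumulative: 56
Frame 4: OPEN (6+0=6). Cumulative: 62
Frame 5: OPEN (8+0=8). Cumulative: 70
Frame 6: OPEN (3+4=7). Cumulative: 77
Frame 7: OPEN (2+5=7). Cumulative: 84
Frame 8: OPEN (7+1=8). Cumulative: 92
Frame 9: OPEN (8+1=9). Cumulative: 101
Frame 10: SPARE. Sum of all frame-10 rolls (4+6+8) = 18. Cumulative: 119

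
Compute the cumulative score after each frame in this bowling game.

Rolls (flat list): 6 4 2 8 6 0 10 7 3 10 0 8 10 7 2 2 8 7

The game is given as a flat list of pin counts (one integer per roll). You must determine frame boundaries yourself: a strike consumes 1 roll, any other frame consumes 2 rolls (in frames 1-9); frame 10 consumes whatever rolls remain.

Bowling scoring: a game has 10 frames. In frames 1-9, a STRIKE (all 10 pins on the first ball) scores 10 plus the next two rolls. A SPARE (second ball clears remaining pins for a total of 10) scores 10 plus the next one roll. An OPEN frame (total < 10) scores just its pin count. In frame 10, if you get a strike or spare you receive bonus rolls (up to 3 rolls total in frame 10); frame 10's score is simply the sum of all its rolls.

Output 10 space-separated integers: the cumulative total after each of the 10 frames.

Frame 1: SPARE (6+4=10). 10 + next roll (2) = 12. Cumulative: 12
Frame 2: SPARE (2+8=10). 10 + next roll (6) = 16. Cumulative: 28
Frame 3: OPEN (6+0=6). Cumulative: 34
Frame 4: STRIKE. 10 + next two rolls (7+3) = 20. Cumulative: 54
Frame 5: SPARE (7+3=10). 10 + next roll (10) = 20. Cumulative: 74
Frame 6: STRIKE. 10 + next two rolls (0+8) = 18. Cumulative: 92
Frame 7: OPEN (0+8=8). Cumulative: 100
Frame 8: STRIKE. 10 + next two rolls (7+2) = 19. Cumulative: 119
Frame 9: OPEN (7+2=9). Cumulative: 128
Frame 10: SPARE. Sum of all frame-10 rolls (2+8+7) = 17. Cumulative: 145

Answer: 12 28 34 54 74 92 100 119 128 145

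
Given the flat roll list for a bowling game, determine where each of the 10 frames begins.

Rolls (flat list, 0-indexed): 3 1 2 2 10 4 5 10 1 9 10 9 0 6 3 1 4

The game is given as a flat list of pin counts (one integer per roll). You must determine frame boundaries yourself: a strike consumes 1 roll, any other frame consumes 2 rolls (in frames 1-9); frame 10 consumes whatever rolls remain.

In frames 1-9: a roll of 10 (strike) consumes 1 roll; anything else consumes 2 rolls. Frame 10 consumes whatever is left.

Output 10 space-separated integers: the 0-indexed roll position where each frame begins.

Frame 1 starts at roll index 0: rolls=3,1 (sum=4), consumes 2 rolls
Frame 2 starts at roll index 2: rolls=2,2 (sum=4), consumes 2 rolls
Frame 3 starts at roll index 4: roll=10 (strike), consumes 1 roll
Frame 4 starts at roll index 5: rolls=4,5 (sum=9), consumes 2 rolls
Frame 5 starts at roll index 7: roll=10 (strike), consumes 1 roll
Frame 6 starts at roll index 8: rolls=1,9 (sum=10), consumes 2 rolls
Frame 7 starts at roll index 10: roll=10 (strike), consumes 1 roll
Frame 8 starts at roll index 11: rolls=9,0 (sum=9), consumes 2 rolls
Frame 9 starts at roll index 13: rolls=6,3 (sum=9), consumes 2 rolls
Frame 10 starts at roll index 15: 2 remaining rolls

Answer: 0 2 4 5 7 8 10 11 13 15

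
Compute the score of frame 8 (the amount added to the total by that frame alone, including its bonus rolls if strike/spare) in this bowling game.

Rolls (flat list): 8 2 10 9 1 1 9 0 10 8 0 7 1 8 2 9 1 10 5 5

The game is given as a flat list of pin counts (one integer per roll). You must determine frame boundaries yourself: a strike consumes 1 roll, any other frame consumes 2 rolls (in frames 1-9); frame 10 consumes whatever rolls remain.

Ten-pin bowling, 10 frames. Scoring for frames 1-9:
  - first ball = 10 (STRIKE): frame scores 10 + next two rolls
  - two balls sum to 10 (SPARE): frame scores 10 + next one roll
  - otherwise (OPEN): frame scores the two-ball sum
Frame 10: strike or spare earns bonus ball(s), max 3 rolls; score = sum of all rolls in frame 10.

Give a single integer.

Answer: 19

Derivation:
Frame 1: SPARE (8+2=10). 10 + next roll (10) = 20. Cumulative: 20
Frame 2: STRIKE. 10 + next two rolls (9+1) = 20. Cumulative: 40
Frame 3: SPARE (9+1=10). 10 + next roll (1) = 11. Cumulative: 51
Frame 4: SPARE (1+9=10). 10 + next roll (0) = 10. Cumulative: 61
Frame 5: SPARE (0+10=10). 10 + next roll (8) = 18. Cumulative: 79
Frame 6: OPEN (8+0=8). Cumulative: 87
Frame 7: OPEN (7+1=8). Cumulative: 95
Frame 8: SPARE (8+2=10). 10 + next roll (9) = 19. Cumulative: 114
Frame 9: SPARE (9+1=10). 10 + next roll (10) = 20. Cumulative: 134
Frame 10: STRIKE. Sum of all frame-10 rolls (10+5+5) = 20. Cumulative: 154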